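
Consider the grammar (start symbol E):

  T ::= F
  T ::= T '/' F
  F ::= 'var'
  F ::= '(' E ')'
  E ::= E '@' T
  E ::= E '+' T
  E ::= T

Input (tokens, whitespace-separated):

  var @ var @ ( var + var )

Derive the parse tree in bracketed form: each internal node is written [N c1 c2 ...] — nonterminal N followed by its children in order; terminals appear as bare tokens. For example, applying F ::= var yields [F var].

E
E @ T
E @ T @ T
T @ T @ T
F @ T @ T
var @ T @ T
var @ F @ T
var @ var @ T
var @ var @ F
var @ var @ ( E )
var @ var @ ( E + T )
var @ var @ ( T + T )
var @ var @ ( F + T )
var @ var @ ( var + T )
var @ var @ ( var + F )
var @ var @ ( var + var )

[E [E [E [T [F var]]] @ [T [F var]]] @ [T [F ( [E [E [T [F var]]] + [T [F var]]] )]]]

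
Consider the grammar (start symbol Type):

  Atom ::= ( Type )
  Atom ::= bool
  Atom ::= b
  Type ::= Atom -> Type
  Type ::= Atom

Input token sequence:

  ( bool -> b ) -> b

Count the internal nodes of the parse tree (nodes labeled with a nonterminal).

[Type [Atom ( [Type [Atom bool] -> [Type [Atom b]]] )] -> [Type [Atom b]]]

8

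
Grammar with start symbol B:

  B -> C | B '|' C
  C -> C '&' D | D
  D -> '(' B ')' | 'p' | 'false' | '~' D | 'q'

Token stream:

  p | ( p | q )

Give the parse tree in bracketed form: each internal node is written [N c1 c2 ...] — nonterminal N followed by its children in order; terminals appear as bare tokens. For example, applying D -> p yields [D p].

[B [B [C [D p]]] | [C [D ( [B [B [C [D p]]] | [C [D q]]] )]]]

B
B | C
C | C
D | C
p | C
p | D
p | ( B )
p | ( B | C )
p | ( C | C )
p | ( D | C )
p | ( p | C )
p | ( p | D )
p | ( p | q )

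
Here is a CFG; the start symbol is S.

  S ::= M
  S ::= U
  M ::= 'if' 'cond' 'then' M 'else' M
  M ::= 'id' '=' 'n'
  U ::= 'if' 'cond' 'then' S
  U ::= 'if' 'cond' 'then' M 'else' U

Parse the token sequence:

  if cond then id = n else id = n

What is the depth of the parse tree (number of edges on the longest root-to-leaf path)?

3

[S [M if cond then [M id = n] else [M id = n]]]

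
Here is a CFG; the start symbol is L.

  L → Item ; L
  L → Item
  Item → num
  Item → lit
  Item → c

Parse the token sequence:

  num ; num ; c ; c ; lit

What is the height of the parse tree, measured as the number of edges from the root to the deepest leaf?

6

[L [Item num] ; [L [Item num] ; [L [Item c] ; [L [Item c] ; [L [Item lit]]]]]]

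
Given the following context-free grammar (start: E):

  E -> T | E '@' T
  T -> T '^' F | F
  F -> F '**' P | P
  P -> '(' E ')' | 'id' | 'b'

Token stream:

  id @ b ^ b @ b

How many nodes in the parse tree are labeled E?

3

[E [E [E [T [F [P id]]]] @ [T [T [F [P b]]] ^ [F [P b]]]] @ [T [F [P b]]]]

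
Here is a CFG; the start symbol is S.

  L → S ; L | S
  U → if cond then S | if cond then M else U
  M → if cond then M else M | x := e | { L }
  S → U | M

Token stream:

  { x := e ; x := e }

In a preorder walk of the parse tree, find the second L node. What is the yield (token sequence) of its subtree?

x := e

[S [M { [L [S [M x := e]] ; [L [S [M x := e]]]] }]]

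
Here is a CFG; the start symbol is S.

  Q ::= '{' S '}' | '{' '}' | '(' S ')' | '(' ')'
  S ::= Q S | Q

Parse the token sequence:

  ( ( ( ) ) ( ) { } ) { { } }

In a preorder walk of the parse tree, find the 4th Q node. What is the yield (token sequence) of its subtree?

( )

[S [Q ( [S [Q ( [S [Q ( )]] )] [S [Q ( )] [S [Q { }]]]] )] [S [Q { [S [Q { }]] }]]]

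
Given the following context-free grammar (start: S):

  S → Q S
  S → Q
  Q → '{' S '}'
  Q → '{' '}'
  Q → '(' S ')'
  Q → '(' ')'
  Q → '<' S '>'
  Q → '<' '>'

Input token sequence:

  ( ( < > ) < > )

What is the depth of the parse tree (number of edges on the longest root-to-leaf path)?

[S [Q ( [S [Q ( [S [Q < >]] )] [S [Q < >]]] )]]

6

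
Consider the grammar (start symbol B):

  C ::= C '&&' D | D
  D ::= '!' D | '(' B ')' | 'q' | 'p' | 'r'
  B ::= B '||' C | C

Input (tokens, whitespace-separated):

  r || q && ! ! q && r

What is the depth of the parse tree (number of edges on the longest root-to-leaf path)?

6

[B [B [C [D r]]] || [C [C [C [D q]] && [D ! [D ! [D q]]]] && [D r]]]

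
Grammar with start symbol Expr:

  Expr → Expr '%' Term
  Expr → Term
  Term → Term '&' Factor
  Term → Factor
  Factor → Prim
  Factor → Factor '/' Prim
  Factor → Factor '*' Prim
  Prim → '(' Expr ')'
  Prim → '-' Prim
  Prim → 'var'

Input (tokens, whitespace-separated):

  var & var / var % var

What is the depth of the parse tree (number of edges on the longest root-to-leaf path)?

[Expr [Expr [Term [Term [Factor [Prim var]]] & [Factor [Factor [Prim var]] / [Prim var]]]] % [Term [Factor [Prim var]]]]

6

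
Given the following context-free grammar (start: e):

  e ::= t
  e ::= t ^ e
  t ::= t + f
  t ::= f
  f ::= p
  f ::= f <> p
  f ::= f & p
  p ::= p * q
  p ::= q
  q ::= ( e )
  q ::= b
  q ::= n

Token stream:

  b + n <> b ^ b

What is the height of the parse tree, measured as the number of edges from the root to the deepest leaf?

[e [t [t [f [p [q b]]]] + [f [f [p [q n]]] <> [p [q b]]]] ^ [e [t [f [p [q b]]]]]]

6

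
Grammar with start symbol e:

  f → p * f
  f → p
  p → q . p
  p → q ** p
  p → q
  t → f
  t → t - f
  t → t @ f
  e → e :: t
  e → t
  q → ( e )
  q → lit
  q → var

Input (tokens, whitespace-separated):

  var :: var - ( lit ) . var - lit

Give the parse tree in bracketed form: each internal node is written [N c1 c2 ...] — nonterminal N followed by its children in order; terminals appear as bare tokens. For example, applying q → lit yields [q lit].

[e [e [t [f [p [q var]]]]] :: [t [t [t [f [p [q var]]]] - [f [p [q ( [e [t [f [p [q lit]]]]] )] . [p [q var]]]]] - [f [p [q lit]]]]]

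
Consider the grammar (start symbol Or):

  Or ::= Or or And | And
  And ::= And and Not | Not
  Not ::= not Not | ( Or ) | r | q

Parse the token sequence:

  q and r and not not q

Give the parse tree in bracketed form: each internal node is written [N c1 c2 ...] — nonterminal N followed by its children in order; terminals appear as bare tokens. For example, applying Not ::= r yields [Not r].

Or
And
And and Not
And and Not and Not
Not and Not and Not
q and Not and Not
q and r and Not
q and r and not Not
q and r and not not Not
q and r and not not q

[Or [And [And [And [Not q]] and [Not r]] and [Not not [Not not [Not q]]]]]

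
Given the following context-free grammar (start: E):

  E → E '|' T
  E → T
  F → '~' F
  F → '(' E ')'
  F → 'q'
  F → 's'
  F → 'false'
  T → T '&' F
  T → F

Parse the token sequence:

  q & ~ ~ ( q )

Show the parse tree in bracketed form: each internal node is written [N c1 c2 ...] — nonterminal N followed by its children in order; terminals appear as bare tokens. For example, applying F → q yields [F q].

E
T
T & F
F & F
q & F
q & ~ F
q & ~ ~ F
q & ~ ~ ( E )
q & ~ ~ ( T )
q & ~ ~ ( F )
q & ~ ~ ( q )

[E [T [T [F q]] & [F ~ [F ~ [F ( [E [T [F q]]] )]]]]]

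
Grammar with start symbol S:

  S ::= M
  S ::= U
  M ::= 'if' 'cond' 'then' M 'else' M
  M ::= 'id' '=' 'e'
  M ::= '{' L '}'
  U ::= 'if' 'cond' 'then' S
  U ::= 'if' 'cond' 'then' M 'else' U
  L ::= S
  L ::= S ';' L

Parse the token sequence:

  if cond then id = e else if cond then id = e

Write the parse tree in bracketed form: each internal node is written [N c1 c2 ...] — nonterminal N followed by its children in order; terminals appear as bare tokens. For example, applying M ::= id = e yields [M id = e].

S
U
if cond then M else U
if cond then id = e else U
if cond then id = e else if cond then S
if cond then id = e else if cond then M
if cond then id = e else if cond then id = e

[S [U if cond then [M id = e] else [U if cond then [S [M id = e]]]]]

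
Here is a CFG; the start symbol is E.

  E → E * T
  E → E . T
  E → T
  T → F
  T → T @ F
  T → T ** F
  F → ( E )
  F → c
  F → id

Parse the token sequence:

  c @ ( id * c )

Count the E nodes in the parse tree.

3

[E [T [T [F c]] @ [F ( [E [E [T [F id]]] * [T [F c]]] )]]]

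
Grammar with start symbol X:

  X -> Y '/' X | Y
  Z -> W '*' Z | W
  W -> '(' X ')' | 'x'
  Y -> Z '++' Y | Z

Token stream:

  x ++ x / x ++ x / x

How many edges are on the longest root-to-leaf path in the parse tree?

6

[X [Y [Z [W x]] ++ [Y [Z [W x]]]] / [X [Y [Z [W x]] ++ [Y [Z [W x]]]] / [X [Y [Z [W x]]]]]]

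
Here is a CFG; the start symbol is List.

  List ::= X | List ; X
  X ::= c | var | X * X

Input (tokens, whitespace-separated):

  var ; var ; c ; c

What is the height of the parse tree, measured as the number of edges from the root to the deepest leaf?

[List [List [List [List [X var]] ; [X var]] ; [X c]] ; [X c]]

5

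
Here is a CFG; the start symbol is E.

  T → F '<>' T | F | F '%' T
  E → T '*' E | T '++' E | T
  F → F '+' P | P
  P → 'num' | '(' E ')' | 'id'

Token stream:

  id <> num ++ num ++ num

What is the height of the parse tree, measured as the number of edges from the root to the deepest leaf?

[E [T [F [P id]] <> [T [F [P num]]]] ++ [E [T [F [P num]]] ++ [E [T [F [P num]]]]]]

6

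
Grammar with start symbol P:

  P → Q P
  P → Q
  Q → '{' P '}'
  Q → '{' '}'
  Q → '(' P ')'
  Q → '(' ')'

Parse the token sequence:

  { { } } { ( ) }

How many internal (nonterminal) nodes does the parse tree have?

[P [Q { [P [Q { }]] }] [P [Q { [P [Q ( )]] }]]]

8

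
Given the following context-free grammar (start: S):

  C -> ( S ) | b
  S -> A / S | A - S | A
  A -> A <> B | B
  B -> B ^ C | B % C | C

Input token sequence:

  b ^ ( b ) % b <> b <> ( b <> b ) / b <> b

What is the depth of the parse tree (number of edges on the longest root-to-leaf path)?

11

[S [A [A [A [B [B [B [C b]] ^ [C ( [S [A [B [C b]]]] )]] % [C b]]] <> [B [C b]]] <> [B [C ( [S [A [A [B [C b]]] <> [B [C b]]]] )]]] / [S [A [A [B [C b]]] <> [B [C b]]]]]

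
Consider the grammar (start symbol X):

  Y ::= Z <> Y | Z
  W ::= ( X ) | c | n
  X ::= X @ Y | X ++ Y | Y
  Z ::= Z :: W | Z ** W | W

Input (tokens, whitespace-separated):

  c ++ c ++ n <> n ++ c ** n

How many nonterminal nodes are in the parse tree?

[X [X [X [X [Y [Z [W c]]]] ++ [Y [Z [W c]]]] ++ [Y [Z [W n]] <> [Y [Z [W n]]]]] ++ [Y [Z [Z [W c]] ** [W n]]]]

21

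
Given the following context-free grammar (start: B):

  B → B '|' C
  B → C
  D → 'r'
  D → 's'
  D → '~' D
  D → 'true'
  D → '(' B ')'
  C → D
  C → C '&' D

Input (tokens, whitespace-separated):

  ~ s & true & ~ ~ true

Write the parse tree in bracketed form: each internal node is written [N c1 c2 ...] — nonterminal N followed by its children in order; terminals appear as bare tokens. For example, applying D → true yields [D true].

B
C
C & D
C & D & D
D & D & D
~ D & D & D
~ s & D & D
~ s & true & D
~ s & true & ~ D
~ s & true & ~ ~ D
~ s & true & ~ ~ true

[B [C [C [C [D ~ [D s]]] & [D true]] & [D ~ [D ~ [D true]]]]]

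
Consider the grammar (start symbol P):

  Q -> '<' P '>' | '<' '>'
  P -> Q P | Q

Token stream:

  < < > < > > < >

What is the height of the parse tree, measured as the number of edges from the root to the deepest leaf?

[P [Q < [P [Q < >] [P [Q < >]]] >] [P [Q < >]]]

5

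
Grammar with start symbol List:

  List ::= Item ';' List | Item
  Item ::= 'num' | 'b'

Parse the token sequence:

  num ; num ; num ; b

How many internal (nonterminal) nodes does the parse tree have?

8

[List [Item num] ; [List [Item num] ; [List [Item num] ; [List [Item b]]]]]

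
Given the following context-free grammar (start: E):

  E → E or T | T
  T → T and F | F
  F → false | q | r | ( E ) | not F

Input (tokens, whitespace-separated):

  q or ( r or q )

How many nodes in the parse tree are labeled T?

4

[E [E [T [F q]]] or [T [F ( [E [E [T [F r]]] or [T [F q]]] )]]]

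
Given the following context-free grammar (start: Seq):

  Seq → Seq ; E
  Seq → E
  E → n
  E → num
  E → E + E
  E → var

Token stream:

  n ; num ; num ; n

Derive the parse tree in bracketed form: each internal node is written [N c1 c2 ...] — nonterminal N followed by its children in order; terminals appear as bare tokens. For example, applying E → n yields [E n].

[Seq [Seq [Seq [Seq [E n]] ; [E num]] ; [E num]] ; [E n]]

Seq
Seq ; E
Seq ; E ; E
Seq ; E ; E ; E
E ; E ; E ; E
n ; E ; E ; E
n ; num ; E ; E
n ; num ; num ; E
n ; num ; num ; n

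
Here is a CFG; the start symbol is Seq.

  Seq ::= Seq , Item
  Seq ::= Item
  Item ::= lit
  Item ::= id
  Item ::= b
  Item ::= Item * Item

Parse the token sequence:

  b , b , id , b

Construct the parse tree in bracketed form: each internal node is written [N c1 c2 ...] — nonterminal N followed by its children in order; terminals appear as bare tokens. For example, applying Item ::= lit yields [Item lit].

Seq
Seq , Item
Seq , Item , Item
Seq , Item , Item , Item
Item , Item , Item , Item
b , Item , Item , Item
b , b , Item , Item
b , b , id , Item
b , b , id , b

[Seq [Seq [Seq [Seq [Item b]] , [Item b]] , [Item id]] , [Item b]]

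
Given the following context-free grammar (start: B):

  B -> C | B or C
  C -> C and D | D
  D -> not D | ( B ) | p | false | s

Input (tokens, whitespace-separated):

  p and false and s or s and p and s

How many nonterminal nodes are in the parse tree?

14

[B [B [C [C [C [D p]] and [D false]] and [D s]]] or [C [C [C [D s]] and [D p]] and [D s]]]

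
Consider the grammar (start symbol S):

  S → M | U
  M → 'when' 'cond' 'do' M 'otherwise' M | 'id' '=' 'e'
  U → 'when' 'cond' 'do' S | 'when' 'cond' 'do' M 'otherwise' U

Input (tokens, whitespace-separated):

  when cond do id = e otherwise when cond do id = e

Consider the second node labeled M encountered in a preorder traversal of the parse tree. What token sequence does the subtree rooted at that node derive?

id = e

[S [U when cond do [M id = e] otherwise [U when cond do [S [M id = e]]]]]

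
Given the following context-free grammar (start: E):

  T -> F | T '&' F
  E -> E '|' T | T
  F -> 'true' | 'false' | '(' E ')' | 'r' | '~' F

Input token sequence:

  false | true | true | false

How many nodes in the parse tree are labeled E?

[E [E [E [E [T [F false]]] | [T [F true]]] | [T [F true]]] | [T [F false]]]

4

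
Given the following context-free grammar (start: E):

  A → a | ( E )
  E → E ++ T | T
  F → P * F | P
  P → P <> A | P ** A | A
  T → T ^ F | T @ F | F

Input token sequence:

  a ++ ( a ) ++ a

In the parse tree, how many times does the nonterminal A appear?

4

[E [E [E [T [F [P [A a]]]]] ++ [T [F [P [A ( [E [T [F [P [A a]]]]] )]]]]] ++ [T [F [P [A a]]]]]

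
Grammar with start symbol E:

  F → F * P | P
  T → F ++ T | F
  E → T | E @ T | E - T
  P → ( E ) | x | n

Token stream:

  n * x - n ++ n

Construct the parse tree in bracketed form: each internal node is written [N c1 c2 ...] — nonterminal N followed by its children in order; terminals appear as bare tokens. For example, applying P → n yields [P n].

[E [E [T [F [F [P n]] * [P x]]]] - [T [F [P n]] ++ [T [F [P n]]]]]

E
E - T
T - T
F - T
F * P - T
P * P - T
n * P - T
n * x - T
n * x - F ++ T
n * x - P ++ T
n * x - n ++ T
n * x - n ++ F
n * x - n ++ P
n * x - n ++ n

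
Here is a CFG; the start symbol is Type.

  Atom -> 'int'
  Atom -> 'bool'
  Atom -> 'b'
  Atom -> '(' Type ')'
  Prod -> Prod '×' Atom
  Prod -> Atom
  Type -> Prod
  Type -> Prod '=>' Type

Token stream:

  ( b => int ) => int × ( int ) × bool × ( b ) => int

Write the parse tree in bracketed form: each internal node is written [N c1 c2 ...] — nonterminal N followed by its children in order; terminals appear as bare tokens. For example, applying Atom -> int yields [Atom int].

[Type [Prod [Atom ( [Type [Prod [Atom b]] => [Type [Prod [Atom int]]]] )]] => [Type [Prod [Prod [Prod [Prod [Atom int]] × [Atom ( [Type [Prod [Atom int]]] )]] × [Atom bool]] × [Atom ( [Type [Prod [Atom b]]] )]] => [Type [Prod [Atom int]]]]]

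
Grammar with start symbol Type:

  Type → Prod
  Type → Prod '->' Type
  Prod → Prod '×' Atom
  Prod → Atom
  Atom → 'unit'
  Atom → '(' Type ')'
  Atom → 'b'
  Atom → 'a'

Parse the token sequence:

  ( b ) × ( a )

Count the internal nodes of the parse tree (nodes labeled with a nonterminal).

[Type [Prod [Prod [Atom ( [Type [Prod [Atom b]]] )]] × [Atom ( [Type [Prod [Atom a]]] )]]]

11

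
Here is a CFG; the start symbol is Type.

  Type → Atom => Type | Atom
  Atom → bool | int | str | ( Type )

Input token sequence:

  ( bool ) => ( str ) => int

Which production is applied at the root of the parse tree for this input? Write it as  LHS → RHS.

[Type [Atom ( [Type [Atom bool]] )] => [Type [Atom ( [Type [Atom str]] )] => [Type [Atom int]]]]

Type → Atom => Type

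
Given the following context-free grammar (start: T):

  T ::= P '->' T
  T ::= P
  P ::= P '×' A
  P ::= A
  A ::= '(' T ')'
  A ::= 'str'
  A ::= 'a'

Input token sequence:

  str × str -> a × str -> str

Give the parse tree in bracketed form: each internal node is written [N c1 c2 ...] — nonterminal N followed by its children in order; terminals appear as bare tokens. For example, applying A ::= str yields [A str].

T
P -> T
P × A -> T
A × A -> T
str × A -> T
str × str -> T
str × str -> P -> T
str × str -> P × A -> T
str × str -> A × A -> T
str × str -> a × A -> T
str × str -> a × str -> T
str × str -> a × str -> P
str × str -> a × str -> A
str × str -> a × str -> str

[T [P [P [A str]] × [A str]] -> [T [P [P [A a]] × [A str]] -> [T [P [A str]]]]]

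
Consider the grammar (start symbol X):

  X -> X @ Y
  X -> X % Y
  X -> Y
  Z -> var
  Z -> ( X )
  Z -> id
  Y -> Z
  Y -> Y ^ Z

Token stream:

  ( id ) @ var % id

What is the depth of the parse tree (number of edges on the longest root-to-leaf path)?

8

[X [X [X [Y [Z ( [X [Y [Z id]]] )]]] @ [Y [Z var]]] % [Y [Z id]]]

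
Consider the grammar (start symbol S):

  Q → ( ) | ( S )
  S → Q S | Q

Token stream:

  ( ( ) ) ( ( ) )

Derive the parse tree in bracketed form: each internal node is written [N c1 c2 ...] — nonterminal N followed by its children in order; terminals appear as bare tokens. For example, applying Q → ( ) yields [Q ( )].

[S [Q ( [S [Q ( )]] )] [S [Q ( [S [Q ( )]] )]]]

S
Q S
( S ) S
( Q ) S
( ( ) ) S
( ( ) ) Q
( ( ) ) ( S )
( ( ) ) ( Q )
( ( ) ) ( ( ) )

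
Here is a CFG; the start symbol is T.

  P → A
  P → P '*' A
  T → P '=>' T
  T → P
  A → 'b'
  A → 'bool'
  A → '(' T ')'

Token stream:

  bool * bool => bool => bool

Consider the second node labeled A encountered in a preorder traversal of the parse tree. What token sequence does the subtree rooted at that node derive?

bool

[T [P [P [A bool]] * [A bool]] => [T [P [A bool]] => [T [P [A bool]]]]]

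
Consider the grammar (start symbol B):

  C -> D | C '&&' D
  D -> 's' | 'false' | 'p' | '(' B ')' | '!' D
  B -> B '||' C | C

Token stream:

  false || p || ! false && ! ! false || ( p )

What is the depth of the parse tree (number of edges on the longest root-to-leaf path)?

[B [B [B [B [C [D false]]] || [C [D p]]] || [C [C [D ! [D false]]] && [D ! [D ! [D false]]]]] || [C [D ( [B [C [D p]]] )]]]

6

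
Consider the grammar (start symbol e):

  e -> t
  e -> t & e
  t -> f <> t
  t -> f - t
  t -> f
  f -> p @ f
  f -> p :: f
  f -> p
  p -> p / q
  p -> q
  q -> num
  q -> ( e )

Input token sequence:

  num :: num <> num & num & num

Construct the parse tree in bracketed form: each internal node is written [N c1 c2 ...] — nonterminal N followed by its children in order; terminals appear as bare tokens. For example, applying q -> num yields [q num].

[e [t [f [p [q num]] :: [f [p [q num]]]] <> [t [f [p [q num]]]]] & [e [t [f [p [q num]]]] & [e [t [f [p [q num]]]]]]]

e
t & e
f <> t & e
p :: f <> t & e
q :: f <> t & e
num :: f <> t & e
num :: p <> t & e
num :: q <> t & e
num :: num <> t & e
num :: num <> f & e
num :: num <> p & e
num :: num <> q & e
num :: num <> num & e
num :: num <> num & t & e
num :: num <> num & f & e
num :: num <> num & p & e
num :: num <> num & q & e
num :: num <> num & num & e
num :: num <> num & num & t
num :: num <> num & num & f
num :: num <> num & num & p
num :: num <> num & num & q
num :: num <> num & num & num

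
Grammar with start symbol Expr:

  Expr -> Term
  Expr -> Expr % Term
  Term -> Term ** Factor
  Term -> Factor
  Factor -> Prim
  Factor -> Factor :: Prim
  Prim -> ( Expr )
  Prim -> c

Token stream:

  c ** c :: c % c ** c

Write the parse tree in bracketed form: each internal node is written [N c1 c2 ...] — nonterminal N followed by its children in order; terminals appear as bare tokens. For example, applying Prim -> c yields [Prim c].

[Expr [Expr [Term [Term [Factor [Prim c]]] ** [Factor [Factor [Prim c]] :: [Prim c]]]] % [Term [Term [Factor [Prim c]]] ** [Factor [Prim c]]]]

Expr
Expr % Term
Term % Term
Term ** Factor % Term
Factor ** Factor % Term
Prim ** Factor % Term
c ** Factor % Term
c ** Factor :: Prim % Term
c ** Prim :: Prim % Term
c ** c :: Prim % Term
c ** c :: c % Term
c ** c :: c % Term ** Factor
c ** c :: c % Factor ** Factor
c ** c :: c % Prim ** Factor
c ** c :: c % c ** Factor
c ** c :: c % c ** Prim
c ** c :: c % c ** c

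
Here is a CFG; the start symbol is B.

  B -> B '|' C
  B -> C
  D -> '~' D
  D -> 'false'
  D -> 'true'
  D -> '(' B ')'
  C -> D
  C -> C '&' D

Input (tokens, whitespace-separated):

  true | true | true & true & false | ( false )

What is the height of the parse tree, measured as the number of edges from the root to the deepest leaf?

[B [B [B [B [C [D true]]] | [C [D true]]] | [C [C [C [D true]] & [D true]] & [D false]]] | [C [D ( [B [C [D false]]] )]]]

6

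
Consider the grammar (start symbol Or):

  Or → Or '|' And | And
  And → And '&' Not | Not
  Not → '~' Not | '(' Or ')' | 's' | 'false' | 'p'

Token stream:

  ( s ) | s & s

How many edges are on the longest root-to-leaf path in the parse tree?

[Or [Or [And [Not ( [Or [And [Not s]]] )]]] | [And [And [Not s]] & [Not s]]]

7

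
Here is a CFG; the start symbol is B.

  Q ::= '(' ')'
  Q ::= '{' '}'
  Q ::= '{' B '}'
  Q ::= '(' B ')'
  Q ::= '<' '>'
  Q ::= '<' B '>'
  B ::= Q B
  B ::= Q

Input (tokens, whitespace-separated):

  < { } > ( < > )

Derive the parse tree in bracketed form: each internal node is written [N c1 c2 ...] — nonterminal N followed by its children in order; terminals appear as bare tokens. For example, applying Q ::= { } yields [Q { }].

B
Q B
< B > B
< Q > B
< { } > B
< { } > Q
< { } > ( B )
< { } > ( Q )
< { } > ( < > )

[B [Q < [B [Q { }]] >] [B [Q ( [B [Q < >]] )]]]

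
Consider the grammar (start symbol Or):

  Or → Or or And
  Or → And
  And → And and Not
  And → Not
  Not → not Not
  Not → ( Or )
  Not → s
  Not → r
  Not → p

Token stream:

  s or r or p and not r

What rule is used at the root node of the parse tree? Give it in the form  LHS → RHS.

[Or [Or [Or [And [Not s]]] or [And [Not r]]] or [And [And [Not p]] and [Not not [Not r]]]]

Or → Or or And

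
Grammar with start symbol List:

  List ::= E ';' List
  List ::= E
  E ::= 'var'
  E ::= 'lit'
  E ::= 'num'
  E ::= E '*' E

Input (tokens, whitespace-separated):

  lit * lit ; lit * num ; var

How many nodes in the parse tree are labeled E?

7

[List [E [E lit] * [E lit]] ; [List [E [E lit] * [E num]] ; [List [E var]]]]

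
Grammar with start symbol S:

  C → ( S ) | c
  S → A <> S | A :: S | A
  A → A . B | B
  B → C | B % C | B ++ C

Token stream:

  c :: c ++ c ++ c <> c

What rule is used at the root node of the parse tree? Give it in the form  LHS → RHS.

[S [A [B [C c]]] :: [S [A [B [B [B [C c]] ++ [C c]] ++ [C c]]] <> [S [A [B [C c]]]]]]

S → A :: S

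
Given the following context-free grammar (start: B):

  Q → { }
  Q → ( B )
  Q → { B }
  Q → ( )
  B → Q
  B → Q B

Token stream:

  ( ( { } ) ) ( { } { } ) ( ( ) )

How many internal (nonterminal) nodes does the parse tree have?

[B [Q ( [B [Q ( [B [Q { }]] )]] )] [B [Q ( [B [Q { }] [B [Q { }]]] )] [B [Q ( [B [Q ( )]] )]]]]

16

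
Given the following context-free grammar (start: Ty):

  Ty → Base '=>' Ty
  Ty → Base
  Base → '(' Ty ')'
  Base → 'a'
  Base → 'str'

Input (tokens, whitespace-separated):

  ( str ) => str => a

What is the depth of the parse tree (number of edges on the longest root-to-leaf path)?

4

[Ty [Base ( [Ty [Base str]] )] => [Ty [Base str] => [Ty [Base a]]]]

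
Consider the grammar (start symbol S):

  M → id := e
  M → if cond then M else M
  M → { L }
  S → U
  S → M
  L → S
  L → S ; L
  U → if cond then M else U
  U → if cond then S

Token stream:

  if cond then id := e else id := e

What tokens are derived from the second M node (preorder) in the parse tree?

id := e

[S [M if cond then [M id := e] else [M id := e]]]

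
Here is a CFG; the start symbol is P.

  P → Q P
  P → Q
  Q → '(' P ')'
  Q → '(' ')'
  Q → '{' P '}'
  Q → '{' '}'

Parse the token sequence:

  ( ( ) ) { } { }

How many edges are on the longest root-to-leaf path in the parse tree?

4

[P [Q ( [P [Q ( )]] )] [P [Q { }] [P [Q { }]]]]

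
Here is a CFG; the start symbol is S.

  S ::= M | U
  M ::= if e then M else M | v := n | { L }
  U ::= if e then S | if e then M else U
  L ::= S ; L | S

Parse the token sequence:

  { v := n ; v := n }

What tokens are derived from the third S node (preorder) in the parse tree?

v := n

[S [M { [L [S [M v := n]] ; [L [S [M v := n]]]] }]]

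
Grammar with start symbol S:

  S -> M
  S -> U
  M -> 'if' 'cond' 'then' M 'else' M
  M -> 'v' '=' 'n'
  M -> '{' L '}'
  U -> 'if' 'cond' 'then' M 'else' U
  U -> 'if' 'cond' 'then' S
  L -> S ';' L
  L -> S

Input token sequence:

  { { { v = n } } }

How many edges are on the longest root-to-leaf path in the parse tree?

[S [M { [L [S [M { [L [S [M { [L [S [M v = n]]] }]]] }]]] }]]

11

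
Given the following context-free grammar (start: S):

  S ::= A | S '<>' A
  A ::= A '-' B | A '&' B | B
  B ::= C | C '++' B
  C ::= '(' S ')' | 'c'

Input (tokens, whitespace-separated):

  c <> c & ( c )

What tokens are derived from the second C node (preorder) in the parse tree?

c

[S [S [A [B [C c]]]] <> [A [A [B [C c]]] & [B [C ( [S [A [B [C c]]]] )]]]]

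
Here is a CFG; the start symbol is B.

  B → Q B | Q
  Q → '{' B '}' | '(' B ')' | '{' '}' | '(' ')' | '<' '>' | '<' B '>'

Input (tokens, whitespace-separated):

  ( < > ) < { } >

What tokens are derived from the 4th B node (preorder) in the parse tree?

{ }

[B [Q ( [B [Q < >]] )] [B [Q < [B [Q { }]] >]]]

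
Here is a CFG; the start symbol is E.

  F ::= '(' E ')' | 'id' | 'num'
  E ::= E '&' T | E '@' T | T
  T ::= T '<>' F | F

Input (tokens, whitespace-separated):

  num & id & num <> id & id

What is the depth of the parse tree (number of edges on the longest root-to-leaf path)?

[E [E [E [E [T [F num]]] & [T [F id]]] & [T [T [F num]] <> [F id]]] & [T [F id]]]

6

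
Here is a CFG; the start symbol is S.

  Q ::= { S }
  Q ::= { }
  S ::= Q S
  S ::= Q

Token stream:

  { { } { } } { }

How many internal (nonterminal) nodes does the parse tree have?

[S [Q { [S [Q { }] [S [Q { }]]] }] [S [Q { }]]]

8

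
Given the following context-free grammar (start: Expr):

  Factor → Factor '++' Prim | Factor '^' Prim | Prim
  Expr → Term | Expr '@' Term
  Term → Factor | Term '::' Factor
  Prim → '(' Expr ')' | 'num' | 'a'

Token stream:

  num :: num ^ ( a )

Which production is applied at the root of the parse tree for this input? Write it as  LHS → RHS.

[Expr [Term [Term [Factor [Prim num]]] :: [Factor [Factor [Prim num]] ^ [Prim ( [Expr [Term [Factor [Prim a]]]] )]]]]

Expr → Term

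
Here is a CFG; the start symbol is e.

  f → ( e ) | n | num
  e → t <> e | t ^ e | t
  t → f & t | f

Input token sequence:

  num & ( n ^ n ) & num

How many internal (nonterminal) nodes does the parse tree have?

13

[e [t [f num] & [t [f ( [e [t [f n]] ^ [e [t [f n]]]] )] & [t [f num]]]]]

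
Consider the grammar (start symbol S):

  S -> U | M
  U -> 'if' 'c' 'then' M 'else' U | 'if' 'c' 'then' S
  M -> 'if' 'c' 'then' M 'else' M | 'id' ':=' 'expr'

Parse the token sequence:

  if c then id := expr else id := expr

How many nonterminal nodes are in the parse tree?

[S [M if c then [M id := expr] else [M id := expr]]]

4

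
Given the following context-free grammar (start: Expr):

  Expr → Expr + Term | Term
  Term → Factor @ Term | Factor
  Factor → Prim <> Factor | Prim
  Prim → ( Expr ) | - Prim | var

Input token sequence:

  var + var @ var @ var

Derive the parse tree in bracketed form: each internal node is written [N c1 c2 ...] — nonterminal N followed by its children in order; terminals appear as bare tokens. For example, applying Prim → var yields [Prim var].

[Expr [Expr [Term [Factor [Prim var]]]] + [Term [Factor [Prim var]] @ [Term [Factor [Prim var]] @ [Term [Factor [Prim var]]]]]]

Expr
Expr + Term
Term + Term
Factor + Term
Prim + Term
var + Term
var + Factor @ Term
var + Prim @ Term
var + var @ Term
var + var @ Factor @ Term
var + var @ Prim @ Term
var + var @ var @ Term
var + var @ var @ Factor
var + var @ var @ Prim
var + var @ var @ var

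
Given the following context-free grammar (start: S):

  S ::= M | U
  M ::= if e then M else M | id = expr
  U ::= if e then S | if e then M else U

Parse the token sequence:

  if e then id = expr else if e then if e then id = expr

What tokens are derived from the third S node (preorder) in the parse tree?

[S [U if e then [M id = expr] else [U if e then [S [U if e then [S [M id = expr]]]]]]]

id = expr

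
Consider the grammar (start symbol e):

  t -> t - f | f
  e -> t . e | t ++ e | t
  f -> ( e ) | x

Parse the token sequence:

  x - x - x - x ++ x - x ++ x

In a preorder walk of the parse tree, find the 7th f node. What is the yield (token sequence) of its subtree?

x

[e [t [t [t [t [f x]] - [f x]] - [f x]] - [f x]] ++ [e [t [t [f x]] - [f x]] ++ [e [t [f x]]]]]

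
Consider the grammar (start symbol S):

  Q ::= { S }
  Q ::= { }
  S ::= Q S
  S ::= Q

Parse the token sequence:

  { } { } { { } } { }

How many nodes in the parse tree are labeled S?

5

[S [Q { }] [S [Q { }] [S [Q { [S [Q { }]] }] [S [Q { }]]]]]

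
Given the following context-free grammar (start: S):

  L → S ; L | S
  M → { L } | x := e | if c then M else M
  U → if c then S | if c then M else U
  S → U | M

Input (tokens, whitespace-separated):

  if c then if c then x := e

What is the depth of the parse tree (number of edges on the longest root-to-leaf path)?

[S [U if c then [S [U if c then [S [M x := e]]]]]]

6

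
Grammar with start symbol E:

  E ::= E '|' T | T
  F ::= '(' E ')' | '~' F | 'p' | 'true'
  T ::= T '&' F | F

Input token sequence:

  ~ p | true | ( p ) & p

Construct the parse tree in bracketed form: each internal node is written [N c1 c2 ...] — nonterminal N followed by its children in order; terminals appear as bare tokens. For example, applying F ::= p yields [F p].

[E [E [E [T [F ~ [F p]]]] | [T [F true]]] | [T [T [F ( [E [T [F p]]] )]] & [F p]]]

E
E | T
E | T | T
T | T | T
F | T | T
~ F | T | T
~ p | T | T
~ p | F | T
~ p | true | T
~ p | true | T & F
~ p | true | F & F
~ p | true | ( E ) & F
~ p | true | ( T ) & F
~ p | true | ( F ) & F
~ p | true | ( p ) & F
~ p | true | ( p ) & p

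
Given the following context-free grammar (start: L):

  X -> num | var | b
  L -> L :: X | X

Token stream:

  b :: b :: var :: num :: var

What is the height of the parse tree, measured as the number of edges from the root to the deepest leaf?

6

[L [L [L [L [L [X b]] :: [X b]] :: [X var]] :: [X num]] :: [X var]]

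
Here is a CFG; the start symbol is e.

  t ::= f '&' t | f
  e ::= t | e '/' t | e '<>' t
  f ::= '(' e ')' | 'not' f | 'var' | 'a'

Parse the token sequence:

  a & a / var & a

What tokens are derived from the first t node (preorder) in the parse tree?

a & a

[e [e [t [f a] & [t [f a]]]] / [t [f var] & [t [f a]]]]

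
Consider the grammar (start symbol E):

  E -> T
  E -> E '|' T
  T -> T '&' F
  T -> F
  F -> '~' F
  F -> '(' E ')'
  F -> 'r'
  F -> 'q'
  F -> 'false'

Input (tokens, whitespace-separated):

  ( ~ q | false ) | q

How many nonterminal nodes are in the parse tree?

13

[E [E [T [F ( [E [E [T [F ~ [F q]]]] | [T [F false]]] )]]] | [T [F q]]]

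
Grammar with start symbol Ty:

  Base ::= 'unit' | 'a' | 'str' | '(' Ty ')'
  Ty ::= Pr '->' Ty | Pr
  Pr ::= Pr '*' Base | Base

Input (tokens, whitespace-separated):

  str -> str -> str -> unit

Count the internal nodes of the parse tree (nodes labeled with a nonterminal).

12

[Ty [Pr [Base str]] -> [Ty [Pr [Base str]] -> [Ty [Pr [Base str]] -> [Ty [Pr [Base unit]]]]]]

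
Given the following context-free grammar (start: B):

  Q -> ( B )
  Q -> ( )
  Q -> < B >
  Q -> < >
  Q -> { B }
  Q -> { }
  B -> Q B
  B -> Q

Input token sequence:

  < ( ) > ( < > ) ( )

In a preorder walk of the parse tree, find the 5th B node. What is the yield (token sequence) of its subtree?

( )

[B [Q < [B [Q ( )]] >] [B [Q ( [B [Q < >]] )] [B [Q ( )]]]]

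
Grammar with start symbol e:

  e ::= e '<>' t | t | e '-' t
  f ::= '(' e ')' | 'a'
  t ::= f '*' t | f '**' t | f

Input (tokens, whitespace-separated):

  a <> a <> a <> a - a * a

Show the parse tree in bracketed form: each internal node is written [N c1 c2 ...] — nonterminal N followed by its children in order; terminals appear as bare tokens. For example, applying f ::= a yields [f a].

e
e - t
e <> t - t
e <> t <> t - t
e <> t <> t <> t - t
t <> t <> t <> t - t
f <> t <> t <> t - t
a <> t <> t <> t - t
a <> f <> t <> t - t
a <> a <> t <> t - t
a <> a <> f <> t - t
a <> a <> a <> t - t
a <> a <> a <> f - t
a <> a <> a <> a - t
a <> a <> a <> a - f * t
a <> a <> a <> a - a * t
a <> a <> a <> a - a * f
a <> a <> a <> a - a * a

[e [e [e [e [e [t [f a]]] <> [t [f a]]] <> [t [f a]]] <> [t [f a]]] - [t [f a] * [t [f a]]]]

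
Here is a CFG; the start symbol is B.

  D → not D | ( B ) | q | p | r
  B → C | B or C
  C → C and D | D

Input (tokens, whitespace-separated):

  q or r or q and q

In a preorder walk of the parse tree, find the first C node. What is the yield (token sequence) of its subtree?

[B [B [B [C [D q]]] or [C [D r]]] or [C [C [D q]] and [D q]]]

q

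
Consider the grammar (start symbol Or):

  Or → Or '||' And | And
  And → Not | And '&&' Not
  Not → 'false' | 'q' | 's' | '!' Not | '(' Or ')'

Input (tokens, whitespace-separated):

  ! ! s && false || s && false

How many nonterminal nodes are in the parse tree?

12

[Or [Or [And [And [Not ! [Not ! [Not s]]]] && [Not false]]] || [And [And [Not s]] && [Not false]]]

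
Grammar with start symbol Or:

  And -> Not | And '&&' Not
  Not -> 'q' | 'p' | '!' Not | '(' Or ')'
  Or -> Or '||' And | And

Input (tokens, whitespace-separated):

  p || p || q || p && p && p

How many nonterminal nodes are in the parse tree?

[Or [Or [Or [Or [And [Not p]]] || [And [Not p]]] || [And [Not q]]] || [And [And [And [Not p]] && [Not p]] && [Not p]]]

16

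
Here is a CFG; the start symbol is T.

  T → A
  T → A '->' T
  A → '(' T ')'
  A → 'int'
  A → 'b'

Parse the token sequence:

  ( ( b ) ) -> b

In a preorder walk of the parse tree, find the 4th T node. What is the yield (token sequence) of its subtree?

b

[T [A ( [T [A ( [T [A b]] )]] )] -> [T [A b]]]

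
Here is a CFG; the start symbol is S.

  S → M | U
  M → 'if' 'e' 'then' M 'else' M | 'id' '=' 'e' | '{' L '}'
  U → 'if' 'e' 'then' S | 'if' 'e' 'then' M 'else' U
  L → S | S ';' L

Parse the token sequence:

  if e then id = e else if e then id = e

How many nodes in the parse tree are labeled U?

2

[S [U if e then [M id = e] else [U if e then [S [M id = e]]]]]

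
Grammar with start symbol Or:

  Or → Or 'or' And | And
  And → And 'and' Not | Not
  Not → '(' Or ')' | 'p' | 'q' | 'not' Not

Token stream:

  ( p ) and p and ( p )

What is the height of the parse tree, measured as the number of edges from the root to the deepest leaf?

8

[Or [And [And [And [Not ( [Or [And [Not p]]] )]] and [Not p]] and [Not ( [Or [And [Not p]]] )]]]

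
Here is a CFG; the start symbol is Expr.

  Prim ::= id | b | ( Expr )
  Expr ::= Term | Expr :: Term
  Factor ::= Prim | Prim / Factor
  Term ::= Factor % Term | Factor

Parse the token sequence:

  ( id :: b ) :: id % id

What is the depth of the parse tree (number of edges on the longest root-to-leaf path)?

[Expr [Expr [Term [Factor [Prim ( [Expr [Expr [Term [Factor [Prim id]]]] :: [Term [Factor [Prim b]]]] )]]]] :: [Term [Factor [Prim id]] % [Term [Factor [Prim id]]]]]

10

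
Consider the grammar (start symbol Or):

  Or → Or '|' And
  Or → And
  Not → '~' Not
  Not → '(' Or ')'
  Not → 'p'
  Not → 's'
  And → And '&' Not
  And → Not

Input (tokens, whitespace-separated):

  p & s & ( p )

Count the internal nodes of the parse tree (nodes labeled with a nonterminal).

[Or [And [And [And [Not p]] & [Not s]] & [Not ( [Or [And [Not p]]] )]]]

10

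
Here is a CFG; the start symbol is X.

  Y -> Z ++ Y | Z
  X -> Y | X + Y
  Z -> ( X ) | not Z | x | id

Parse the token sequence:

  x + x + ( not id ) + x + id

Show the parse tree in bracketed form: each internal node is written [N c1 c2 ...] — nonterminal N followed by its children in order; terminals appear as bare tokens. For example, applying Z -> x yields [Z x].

[X [X [X [X [X [Y [Z x]]] + [Y [Z x]]] + [Y [Z ( [X [Y [Z not [Z id]]]] )]]] + [Y [Z x]]] + [Y [Z id]]]

X
X + Y
X + Y + Y
X + Y + Y + Y
X + Y + Y + Y + Y
Y + Y + Y + Y + Y
Z + Y + Y + Y + Y
x + Y + Y + Y + Y
x + Z + Y + Y + Y
x + x + Y + Y + Y
x + x + Z + Y + Y
x + x + ( X ) + Y + Y
x + x + ( Y ) + Y + Y
x + x + ( Z ) + Y + Y
x + x + ( not Z ) + Y + Y
x + x + ( not id ) + Y + Y
x + x + ( not id ) + Z + Y
x + x + ( not id ) + x + Y
x + x + ( not id ) + x + Z
x + x + ( not id ) + x + id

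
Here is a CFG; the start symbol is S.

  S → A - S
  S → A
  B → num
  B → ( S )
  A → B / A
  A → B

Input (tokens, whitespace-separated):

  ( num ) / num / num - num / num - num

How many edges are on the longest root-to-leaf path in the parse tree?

6

[S [A [B ( [S [A [B num]]] )] / [A [B num] / [A [B num]]]] - [S [A [B num] / [A [B num]]] - [S [A [B num]]]]]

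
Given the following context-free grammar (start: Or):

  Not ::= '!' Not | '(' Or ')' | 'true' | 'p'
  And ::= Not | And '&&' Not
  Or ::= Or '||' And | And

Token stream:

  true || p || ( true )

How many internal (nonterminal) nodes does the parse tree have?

12

[Or [Or [Or [And [Not true]]] || [And [Not p]]] || [And [Not ( [Or [And [Not true]]] )]]]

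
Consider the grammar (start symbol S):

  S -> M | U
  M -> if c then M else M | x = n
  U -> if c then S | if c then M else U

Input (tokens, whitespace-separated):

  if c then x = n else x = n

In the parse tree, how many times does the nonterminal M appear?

3

[S [M if c then [M x = n] else [M x = n]]]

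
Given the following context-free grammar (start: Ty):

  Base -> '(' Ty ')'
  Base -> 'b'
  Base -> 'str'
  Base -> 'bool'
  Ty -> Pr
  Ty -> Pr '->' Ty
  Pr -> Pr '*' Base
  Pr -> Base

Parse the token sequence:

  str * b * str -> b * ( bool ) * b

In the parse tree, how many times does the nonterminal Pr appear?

[Ty [Pr [Pr [Pr [Base str]] * [Base b]] * [Base str]] -> [Ty [Pr [Pr [Pr [Base b]] * [Base ( [Ty [Pr [Base bool]]] )]] * [Base b]]]]

7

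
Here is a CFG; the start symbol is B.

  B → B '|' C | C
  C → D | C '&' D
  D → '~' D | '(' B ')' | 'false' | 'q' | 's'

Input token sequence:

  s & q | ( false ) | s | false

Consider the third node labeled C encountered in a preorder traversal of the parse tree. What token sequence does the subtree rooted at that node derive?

( false )

[B [B [B [B [C [C [D s]] & [D q]]] | [C [D ( [B [C [D false]]] )]]] | [C [D s]]] | [C [D false]]]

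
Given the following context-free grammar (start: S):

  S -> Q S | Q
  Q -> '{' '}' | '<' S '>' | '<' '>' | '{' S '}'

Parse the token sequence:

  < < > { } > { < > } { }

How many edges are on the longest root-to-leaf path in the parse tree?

5

[S [Q < [S [Q < >] [S [Q { }]]] >] [S [Q { [S [Q < >]] }] [S [Q { }]]]]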